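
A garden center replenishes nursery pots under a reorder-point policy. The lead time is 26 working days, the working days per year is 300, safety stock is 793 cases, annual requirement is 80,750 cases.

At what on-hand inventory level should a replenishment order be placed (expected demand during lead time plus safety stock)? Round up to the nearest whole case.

Daily demand d = 80,750 / 300 = 269.167 cases/day
Demand during lead time = 269.167 × 26 = 6,998.33
Reorder point = 6,998.33 + 793 = 7,791.33 → round up

7,792 cases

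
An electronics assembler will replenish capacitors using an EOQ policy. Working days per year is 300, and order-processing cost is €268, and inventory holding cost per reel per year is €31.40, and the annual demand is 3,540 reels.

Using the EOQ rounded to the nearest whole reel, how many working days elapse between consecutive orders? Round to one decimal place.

Q* = √(2·D·S / H) = √(2·3,540·268 / 31.4) = √60,428.0 ≈ 245.82 → Q = 246 reels
Days between orders = 300 / (D/Q) = 300 / 14.390 ≈ 20.847

20.8 days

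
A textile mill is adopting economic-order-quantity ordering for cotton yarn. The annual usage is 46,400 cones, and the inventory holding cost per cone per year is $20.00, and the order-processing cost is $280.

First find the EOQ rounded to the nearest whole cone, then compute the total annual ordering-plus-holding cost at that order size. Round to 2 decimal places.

EOQ = √(2DS/H) = √(2 × 46,400 × 280 / 20)
    = √(1,299,200.00) ≈ 1,139.82 → Q = 1,140 cones
Orders/yr = 46,400/1,140 = 40.702; ordering cost = 40.702 × $280 = $11,396.49
Average inventory = 1,140/2 = 570; holding cost = 570 × $20 = $11,400.00
Total = $11,396.49 + $11,400.00 = $22,796.49

$22,796.49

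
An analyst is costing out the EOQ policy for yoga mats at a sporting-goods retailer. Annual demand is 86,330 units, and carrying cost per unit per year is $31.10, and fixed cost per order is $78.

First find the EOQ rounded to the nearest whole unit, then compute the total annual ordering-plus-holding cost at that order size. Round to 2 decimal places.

$20,465.55

EOQ = √(2DS/H) = √(2 × 86,330 × 78 / 31.1)
    = √(433,037.94) ≈ 658.06 → Q = 658 units
Annual ordering cost = (D/Q)·S = (86,330/658) × 78 = $10,233.65
Annual holding cost  = (Q/2)·H = (658/2) × 31.1 = $10,231.90
Total = $10,233.65 + $10,231.90 = $20,465.55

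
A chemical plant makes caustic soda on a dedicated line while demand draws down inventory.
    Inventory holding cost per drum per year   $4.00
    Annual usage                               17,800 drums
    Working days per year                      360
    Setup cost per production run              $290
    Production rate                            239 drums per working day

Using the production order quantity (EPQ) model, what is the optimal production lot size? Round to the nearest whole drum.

1,804 drums

Daily demand d = 17,800/360 = 49.444; p = 239; 1 − d/p = 0.79312
EPQ = √(2DS / (H(1 − d/p)))
    = √(2 × 17,800 × 290 / (4 × 0.79312)) ≈ 1,803.95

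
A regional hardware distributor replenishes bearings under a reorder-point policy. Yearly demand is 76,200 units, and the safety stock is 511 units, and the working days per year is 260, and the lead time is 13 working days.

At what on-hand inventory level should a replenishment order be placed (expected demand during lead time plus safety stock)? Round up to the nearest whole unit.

4,321 units

Daily demand d = 76,200 / 260 = 293.077 units/day
Demand during lead time = 293.077 × 13 = 3,810.00
Reorder point = 3,810.00 + 511 = 4,321.00 → round up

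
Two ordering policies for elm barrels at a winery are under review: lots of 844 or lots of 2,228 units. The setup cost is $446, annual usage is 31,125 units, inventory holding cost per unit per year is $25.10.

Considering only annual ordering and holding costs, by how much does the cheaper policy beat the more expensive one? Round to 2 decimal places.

Annual cost at Q: ordering D·S/Q plus holding Q·H/2.
TC(844) = (31,125/844)×446 + (844/2)×25.1 = $27,039.77
TC(2,228) = (31,125/2,228)×446 + (2,228/2)×25.1 = $34,191.99
Cheaper: Q = 844.  Difference = $7,152.22

$7,152.22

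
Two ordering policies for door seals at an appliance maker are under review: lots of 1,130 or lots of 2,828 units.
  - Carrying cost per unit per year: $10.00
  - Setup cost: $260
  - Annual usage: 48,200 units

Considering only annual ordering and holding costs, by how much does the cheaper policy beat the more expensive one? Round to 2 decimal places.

$1,831.13

For each Q, cost = (D/Q)·S + (Q/2)·H.
TC(1,130) = (48,200/1,130)×260 + (1,130/2)×10 = $16,740.27
TC(2,828) = (48,200/2,828)×260 + (2,828/2)×10 = $18,571.40
Cheaper: Q = 1,130.  Difference = $1,831.13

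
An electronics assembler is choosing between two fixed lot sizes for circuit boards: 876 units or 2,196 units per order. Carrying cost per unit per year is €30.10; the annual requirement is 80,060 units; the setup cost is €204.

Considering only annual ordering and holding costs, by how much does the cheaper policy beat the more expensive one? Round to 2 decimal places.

TC(Q) = (D/Q)S + (Q/2)H
TC(876) = (80,060/876)×204 + (876/2)×30.1 = €31,827.91
TC(2,196) = (80,060/2,196)×204 + (2,196/2)×30.1 = €40,487.07
Cheaper: Q = 876.  Difference = €8,659.16

€8,659.16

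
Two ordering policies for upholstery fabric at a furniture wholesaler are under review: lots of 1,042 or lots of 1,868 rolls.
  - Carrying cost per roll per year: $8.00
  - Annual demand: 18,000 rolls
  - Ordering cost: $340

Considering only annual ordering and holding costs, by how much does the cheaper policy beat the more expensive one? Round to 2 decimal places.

TC(Q) = (D/Q)S + (Q/2)H
TC(1,042) = (18,000/1,042)×340 + (1,042/2)×8 = $10,041.32
TC(1,868) = (18,000/1,868)×340 + (1,868/2)×8 = $10,748.23
Cheaper: Q = 1,042.  Difference = $706.91

$706.91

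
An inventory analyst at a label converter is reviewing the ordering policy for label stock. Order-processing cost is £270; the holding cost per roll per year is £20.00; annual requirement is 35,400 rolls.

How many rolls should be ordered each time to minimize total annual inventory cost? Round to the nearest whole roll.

978 rolls

2DS/H = 2·35,400·270/20 = 955,800.00
EOQ = √955,800.00 ≈ 977.65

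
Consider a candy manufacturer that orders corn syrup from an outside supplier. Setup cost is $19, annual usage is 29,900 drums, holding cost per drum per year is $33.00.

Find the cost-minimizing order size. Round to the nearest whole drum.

186 drums

2DS/H = 2·29,900·19/33 = 34,430.30
EOQ = √34,430.30 ≈ 185.55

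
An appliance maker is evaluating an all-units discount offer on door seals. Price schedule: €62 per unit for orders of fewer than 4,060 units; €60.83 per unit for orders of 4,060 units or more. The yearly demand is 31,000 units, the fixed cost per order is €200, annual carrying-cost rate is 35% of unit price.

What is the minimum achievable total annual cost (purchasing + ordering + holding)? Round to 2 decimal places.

H₁ = 35%×€62 = €21.7000;  H₂ = 35%×€60.83 = €21.2905
EOQ₁ = √(2×31,000×200/21.7000) = 755.93  (< 4,060, feasible at tier 1)
EOQ₂ = √(2×31,000×200/21.2905) = 763.16  (< 4,060 → use Q = 4,060 at tier-2 price)
TC(tier 1 (EOQ₁), Q≈755.9) = €1,938,403.66
TC(tier 2, Q≈4,060.0) = €1,930,476.81
Minimum at tier 2: €1,930,476.81

€1,930,476.81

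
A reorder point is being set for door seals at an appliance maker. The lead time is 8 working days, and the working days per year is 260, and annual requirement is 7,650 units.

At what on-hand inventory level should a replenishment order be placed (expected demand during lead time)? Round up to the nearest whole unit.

236 units

Daily demand d = 7,650 / 260 = 29.423 units/day
Demand during lead time = 29.423 × 8 = 235.38
Reorder point = 235.38 → round up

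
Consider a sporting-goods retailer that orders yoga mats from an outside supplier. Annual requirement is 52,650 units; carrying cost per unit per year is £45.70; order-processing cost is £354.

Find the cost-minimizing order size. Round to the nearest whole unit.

903 units

EOQ = √(2DS/H) = √(2 × 52,650 × 354 / 45.7)
    = √(815,671.77) ≈ 903.15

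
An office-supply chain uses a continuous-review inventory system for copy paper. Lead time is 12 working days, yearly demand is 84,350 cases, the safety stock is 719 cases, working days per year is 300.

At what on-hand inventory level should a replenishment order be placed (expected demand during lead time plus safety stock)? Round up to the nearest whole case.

Daily demand d = 84,350 / 300 = 281.167 cases/day
Demand during lead time = 281.167 × 12 = 3,374.00
Reorder point = 3,374.00 + 719 = 4,093.00 → round up

4,093 cases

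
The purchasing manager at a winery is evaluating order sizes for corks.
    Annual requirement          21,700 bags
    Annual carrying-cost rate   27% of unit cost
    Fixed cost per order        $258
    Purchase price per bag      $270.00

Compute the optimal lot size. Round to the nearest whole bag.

392 bags

H = i·C = 0.27 × $270 = $72.9000 per bag-year
2DS/H = 2·21,700·258/72.9 = 153,596.71
EOQ = √153,596.71 ≈ 391.91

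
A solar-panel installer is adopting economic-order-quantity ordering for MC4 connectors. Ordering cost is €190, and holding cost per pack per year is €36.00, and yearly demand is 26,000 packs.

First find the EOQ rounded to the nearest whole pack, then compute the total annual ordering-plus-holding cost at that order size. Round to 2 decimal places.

€18,859.48

2DS/H = 2·26,000·190/36 = 274,444.44
EOQ = √274,444.44 ≈ 523.87 → Q = 524 packs
Orders/yr = 26,000/524 = 49.618; ordering cost = 49.618 × €190 = €9,427.48
Average inventory = 524/2 = 262; holding cost = 262 × €36 = €9,432.00
Total = €9,427.48 + €9,432.00 = €18,859.48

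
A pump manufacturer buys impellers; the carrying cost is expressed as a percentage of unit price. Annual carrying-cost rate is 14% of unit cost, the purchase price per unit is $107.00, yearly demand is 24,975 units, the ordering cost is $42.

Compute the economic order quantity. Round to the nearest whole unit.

374 units

H = i·C = 0.14 × $107 = $14.9800 per unit-year
Optimal lot size Q* = (2 × 24,975 × $42 / $14.98)^½ ≈ 374.23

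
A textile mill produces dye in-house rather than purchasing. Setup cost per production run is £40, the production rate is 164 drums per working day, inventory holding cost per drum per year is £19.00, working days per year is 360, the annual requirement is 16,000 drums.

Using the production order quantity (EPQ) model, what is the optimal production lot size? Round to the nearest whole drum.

Daily demand d = 16,000/360 = 44.444; p = 164; 1 − d/p = 0.72900
EPQ = √(2DS / (H(1 − d/p)))
    = √(2 × 16,000 × 40 / (19 × 0.72900)) ≈ 303.99

304 drums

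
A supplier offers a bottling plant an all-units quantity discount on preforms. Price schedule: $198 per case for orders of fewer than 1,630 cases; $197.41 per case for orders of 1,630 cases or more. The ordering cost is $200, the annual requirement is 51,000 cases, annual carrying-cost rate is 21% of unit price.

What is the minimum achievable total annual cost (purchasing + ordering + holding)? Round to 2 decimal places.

H₁ = 21%×$198 = $41.5800;  H₂ = 21%×$197.41 = $41.4561
EOQ₁ = √(2×51,000×200/41.5800) = 700.44  (< 1,630, feasible at tier 1)
EOQ₂ = √(2×51,000×200/41.4561) = 701.49  (< 1,630 → use Q = 1,630 at tier-2 price)
TC(tier 1 (EOQ₁), Q≈700.4) = $10,127,124.42
TC(tier 2, Q≈1,630.0) = $10,107,954.39
Minimum at tier 2: $10,107,954.39

$10,107,954.39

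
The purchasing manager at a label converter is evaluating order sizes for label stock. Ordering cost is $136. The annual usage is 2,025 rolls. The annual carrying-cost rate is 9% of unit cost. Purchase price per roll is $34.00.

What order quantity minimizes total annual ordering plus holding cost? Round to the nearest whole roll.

424 rolls

Carrying cost H = $34 × 9% = $3.0600/roll/yr
Optimal lot size Q* = (2 × 2,025 × $136 / $3.06)^½ ≈ 424.26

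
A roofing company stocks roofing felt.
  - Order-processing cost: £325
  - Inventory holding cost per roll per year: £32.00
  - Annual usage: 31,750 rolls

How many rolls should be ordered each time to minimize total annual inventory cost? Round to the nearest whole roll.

EOQ = √(2DS/H) = √(2 × 31,750 × 325 / 32)
    = √(644,921.88) ≈ 803.07

803 rolls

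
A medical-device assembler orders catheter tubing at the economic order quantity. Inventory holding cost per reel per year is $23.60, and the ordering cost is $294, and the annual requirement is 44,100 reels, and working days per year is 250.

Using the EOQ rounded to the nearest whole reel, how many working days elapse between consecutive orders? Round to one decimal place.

Q* = √(2·D·S / H) = √(2·44,100·294 / 23.6) = √1,098,762.7 ≈ 1,048.22 → Q = 1,048 reels
Days between orders = 250 / (D/Q) = 250 / 42.080 ≈ 5.941

5.9 days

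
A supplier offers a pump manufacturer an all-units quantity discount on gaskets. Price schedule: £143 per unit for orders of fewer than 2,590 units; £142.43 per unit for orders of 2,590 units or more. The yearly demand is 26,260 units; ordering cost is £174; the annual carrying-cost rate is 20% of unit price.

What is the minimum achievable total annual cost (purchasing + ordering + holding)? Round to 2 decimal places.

H₁ = 20%×£143 = £28.6000;  H₂ = 20%×£142.43 = £28.4860
EOQ₁ = √(2×26,260×174/28.6000) = 565.27  (< 2,590, feasible at tier 1)
EOQ₂ = √(2×26,260×174/28.4860) = 566.40  (< 2,590 → use Q = 2,590 at tier-2 price)
TC(tier 1 (EOQ₁), Q≈565.3) = £3,771,346.65
TC(tier 2, Q≈2,590.0) = £3,778,865.36
Minimum at tier 1 (EOQ₁): £3,771,346.65

£3,771,346.65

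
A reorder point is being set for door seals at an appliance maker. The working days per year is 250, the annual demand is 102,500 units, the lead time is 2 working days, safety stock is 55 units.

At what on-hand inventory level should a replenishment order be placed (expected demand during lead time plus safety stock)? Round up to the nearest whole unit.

Daily demand d = 102,500 / 250 = 410.000 units/day
Demand during lead time = 410.000 × 2 = 820.00
Reorder point = 820.00 + 55 = 875.00 → round up

875 units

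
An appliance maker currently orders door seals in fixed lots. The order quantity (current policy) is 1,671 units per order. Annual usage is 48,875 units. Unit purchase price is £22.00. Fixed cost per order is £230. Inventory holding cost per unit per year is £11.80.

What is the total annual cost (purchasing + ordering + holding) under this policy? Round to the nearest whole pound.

Annual ordering cost = (D/Q)·S = (48,875/1,671) × 230 = £6,727.26
Annual holding cost  = (Q/2)·H = (1,671/2) × 11.8 = £9,858.90
Purchase cost = D·C = 48,875 × 22 = £1,075,250.00
Total = £6,727.26 + £9,858.90 + £1,075,250.00 = £1,091,836.16

£1,091,836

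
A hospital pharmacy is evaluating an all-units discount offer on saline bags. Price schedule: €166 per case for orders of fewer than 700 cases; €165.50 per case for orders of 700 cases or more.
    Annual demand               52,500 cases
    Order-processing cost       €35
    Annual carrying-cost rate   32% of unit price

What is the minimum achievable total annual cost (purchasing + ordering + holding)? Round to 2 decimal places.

€8,709,911.00

H₁ = 32%×€166 = €53.1200;  H₂ = 32%×€165.50 = €52.9600
EOQ₁ = √(2×52,500×35/53.1200) = 263.03  (< 700, feasible at tier 1)
EOQ₂ = √(2×52,500×35/52.9600) = 263.42  (< 700 → use Q = 700 at tier-2 price)
TC(tier 1 (EOQ₁), Q≈263.0) = €8,728,971.97
TC(tier 2, Q≈700.0) = €8,709,911.00
Minimum at tier 2: €8,709,911.00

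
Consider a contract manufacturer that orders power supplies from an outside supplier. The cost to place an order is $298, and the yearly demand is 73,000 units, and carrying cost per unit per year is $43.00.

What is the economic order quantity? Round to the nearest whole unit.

1,006 units

EOQ = √(2DS/H) = √(2 × 73,000 × 298 / 43)
    = √(1,011,813.95) ≈ 1,005.89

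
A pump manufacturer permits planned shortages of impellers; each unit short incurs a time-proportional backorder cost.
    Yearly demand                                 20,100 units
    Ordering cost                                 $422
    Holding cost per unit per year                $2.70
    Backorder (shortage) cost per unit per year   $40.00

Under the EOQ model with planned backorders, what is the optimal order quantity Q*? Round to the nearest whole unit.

Q* = √(2DS/H) · √((H + b)/b)
   = √(2 × 20,100 × 422 / 2.7) · √((2.7 + 40) / 40)
   = 2,506.613 × 1.0332 ≈ 2,589.83

2,590 units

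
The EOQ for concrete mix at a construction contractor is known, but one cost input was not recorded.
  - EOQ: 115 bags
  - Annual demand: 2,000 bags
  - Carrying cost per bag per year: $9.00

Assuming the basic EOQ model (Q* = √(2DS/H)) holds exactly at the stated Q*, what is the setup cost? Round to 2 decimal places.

$29.76

Since Q* = (2DS/H)^½, squaring gives Q*²·H = 2DS.
S = Q²H / (2D) = 115² × 9 / (2 × 2,000) = 29.7563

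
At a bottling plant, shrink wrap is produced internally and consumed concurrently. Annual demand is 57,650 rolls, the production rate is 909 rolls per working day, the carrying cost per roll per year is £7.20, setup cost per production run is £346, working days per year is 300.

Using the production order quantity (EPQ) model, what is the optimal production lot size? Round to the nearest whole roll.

2,651 rolls

Daily demand d = 57,650/300 = 192.167; p = 909; 1 − d/p = 0.78860
EPQ = √(2DS / (H(1 − d/p)))
    = √(2 × 57,650 × 346 / (7.2 × 0.78860)) ≈ 2,650.69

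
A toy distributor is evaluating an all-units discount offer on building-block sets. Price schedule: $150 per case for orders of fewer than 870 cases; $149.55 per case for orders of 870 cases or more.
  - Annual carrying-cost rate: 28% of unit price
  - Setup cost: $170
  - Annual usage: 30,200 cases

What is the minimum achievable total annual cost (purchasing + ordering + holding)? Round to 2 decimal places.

H₁ = 28%×$150 = $42.0000;  H₂ = 28%×$149.55 = $41.8740
EOQ₁ = √(2×30,200×170/42.0000) = 494.45  (< 870, feasible at tier 1)
EOQ₂ = √(2×30,200×170/41.8740) = 495.19  (< 870 → use Q = 870 at tier-2 price)
TC(tier 1 (EOQ₁), Q≈494.4) = $4,550,766.70
TC(tier 2, Q≈870.0) = $4,540,526.34
Minimum at tier 2: $4,540,526.34

$4,540,526.34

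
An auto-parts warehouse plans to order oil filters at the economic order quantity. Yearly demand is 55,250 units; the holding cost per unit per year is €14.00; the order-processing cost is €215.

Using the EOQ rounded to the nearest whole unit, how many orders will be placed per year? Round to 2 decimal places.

2DS/H = 2·55,250·215/14 = 1,696,964.29
EOQ = √1,696,964.29 ≈ 1,302.68 → Q = 1,303
Orders per year = D/Q = 55,250 / 1,303 = 42.402

42.40 orders per year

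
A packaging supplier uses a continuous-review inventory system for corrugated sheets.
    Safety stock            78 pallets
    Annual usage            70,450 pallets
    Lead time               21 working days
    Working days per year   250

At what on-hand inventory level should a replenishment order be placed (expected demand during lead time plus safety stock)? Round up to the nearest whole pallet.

Daily demand d = 70,450 / 250 = 281.800 pallets/day
Demand during lead time = 281.800 × 21 = 5,917.80
Reorder point = 5,917.80 + 78 = 5,995.80 → round up

5,996 pallets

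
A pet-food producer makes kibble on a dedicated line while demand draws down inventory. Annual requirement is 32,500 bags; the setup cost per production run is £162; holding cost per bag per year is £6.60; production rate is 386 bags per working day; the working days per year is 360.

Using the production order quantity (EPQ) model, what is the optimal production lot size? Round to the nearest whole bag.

1,443 bags

d = 32,500/360 = 90.2778 bags/day;  effective holding cost H(1 − d/p) = 6.6·(1 − 90.2778/386) = 5.05639
Q* = √(2DS / H_eff) = √(2·32,500·162 / 5.05639) ≈ 1,443.09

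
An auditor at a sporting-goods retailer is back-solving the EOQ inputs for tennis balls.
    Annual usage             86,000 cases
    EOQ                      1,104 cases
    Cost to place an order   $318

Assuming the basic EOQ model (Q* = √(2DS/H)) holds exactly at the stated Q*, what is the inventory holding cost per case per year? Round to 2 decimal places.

EOQ relation: Q² = 2DS/H, so rearrange for the unknown.
H = 2DS / Q² = 2 × 86,000 × 318 / 1,104² = 44.8763

$44.88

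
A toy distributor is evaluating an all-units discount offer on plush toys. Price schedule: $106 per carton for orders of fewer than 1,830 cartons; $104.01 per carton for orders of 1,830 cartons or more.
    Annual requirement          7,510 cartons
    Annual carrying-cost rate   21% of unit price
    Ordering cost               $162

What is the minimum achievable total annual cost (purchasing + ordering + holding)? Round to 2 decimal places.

$801,765.44

H₁ = 21%×$106 = $22.2600;  H₂ = 21%×$104.01 = $21.8421
EOQ₁ = √(2×7,510×162/22.2600) = 330.62  (< 1,830, feasible at tier 1)
EOQ₂ = √(2×7,510×162/21.8421) = 333.77  (< 1,830 → use Q = 1,830 at tier-2 price)
TC(tier 1 (EOQ₁), Q≈330.6) = $803,419.61
TC(tier 2, Q≈1,830.0) = $801,765.44
Minimum at tier 2: $801,765.44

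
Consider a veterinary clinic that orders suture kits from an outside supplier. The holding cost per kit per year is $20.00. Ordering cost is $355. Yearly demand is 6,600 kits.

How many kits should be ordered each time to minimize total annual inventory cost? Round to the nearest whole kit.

EOQ = √(2DS/H) = √(2 × 6,600 × 355 / 20)
    = √(234,300.00) ≈ 484.05

484 kits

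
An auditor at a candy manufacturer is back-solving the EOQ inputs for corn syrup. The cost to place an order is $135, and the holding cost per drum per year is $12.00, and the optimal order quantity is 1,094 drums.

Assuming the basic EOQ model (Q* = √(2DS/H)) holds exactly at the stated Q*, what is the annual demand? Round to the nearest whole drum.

Since Q* = (2DS/H)^½, squaring gives Q*²·H = 2DS.
D = Q²H / (2S) = 1,094² × 12 / (2 × 135) = 53,192.71

53,193 drums per year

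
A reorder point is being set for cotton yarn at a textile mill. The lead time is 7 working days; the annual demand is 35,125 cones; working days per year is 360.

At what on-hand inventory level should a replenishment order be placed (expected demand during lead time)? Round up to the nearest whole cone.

Daily demand d = 35,125 / 360 = 97.569 cones/day
Demand during lead time = 97.569 × 7 = 682.99
Reorder point = 682.99 → round up

683 cones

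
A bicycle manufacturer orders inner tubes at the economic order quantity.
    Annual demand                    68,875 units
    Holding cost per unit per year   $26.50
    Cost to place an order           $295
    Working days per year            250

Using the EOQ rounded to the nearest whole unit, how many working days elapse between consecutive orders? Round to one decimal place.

EOQ = √(2DS/H) = √(2 × 68,875 × 295 / 26.5)
    = √(1,533,443.40) ≈ 1,238.32 → Q = 1,238 units
Cycle time = (working days × Q)/D = (250 × 1,238) / 68,875 = 4.494 days

4.5 days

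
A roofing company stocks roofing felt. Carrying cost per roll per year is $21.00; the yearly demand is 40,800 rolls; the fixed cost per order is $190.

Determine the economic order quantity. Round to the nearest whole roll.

Q* = √(2·D·S / H) = √(2·40,800·190 / 21) = √738,285.7 ≈ 859.24

859 rolls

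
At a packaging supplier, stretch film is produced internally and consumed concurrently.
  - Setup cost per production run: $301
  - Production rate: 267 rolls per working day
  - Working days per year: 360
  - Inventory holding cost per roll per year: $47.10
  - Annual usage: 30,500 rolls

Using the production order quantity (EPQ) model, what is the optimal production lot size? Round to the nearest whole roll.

Daily demand d = 30,500/360 = 84.722; p = 267; 1 − d/p = 0.68269
EPQ = √(2DS / (H(1 − d/p)))
    = √(2 × 30,500 × 301 / (47.1 × 0.68269)) ≈ 755.66

756 rolls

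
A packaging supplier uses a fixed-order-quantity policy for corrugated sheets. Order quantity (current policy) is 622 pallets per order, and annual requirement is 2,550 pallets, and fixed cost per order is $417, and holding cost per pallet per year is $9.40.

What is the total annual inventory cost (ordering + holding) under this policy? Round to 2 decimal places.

Ordering: D/Q × S = 2,550/622 × $417 = $1,709.57
Holding:  Q/2 × H = 622/2 × $9.4 = $2,923.40
Total = $1,709.57 + $2,923.40 = $4,632.97

$4,632.97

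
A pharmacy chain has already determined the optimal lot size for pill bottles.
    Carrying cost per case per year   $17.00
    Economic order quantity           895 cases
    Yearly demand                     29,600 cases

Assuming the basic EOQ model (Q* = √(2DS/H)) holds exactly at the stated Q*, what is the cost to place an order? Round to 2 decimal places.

$230.02

From Q* = √(2DS/H) ⇒ Q*² = 2DS/H.
S = Q²H / (2D) = 895² × 17 / (2 × 29,600) = 230.0241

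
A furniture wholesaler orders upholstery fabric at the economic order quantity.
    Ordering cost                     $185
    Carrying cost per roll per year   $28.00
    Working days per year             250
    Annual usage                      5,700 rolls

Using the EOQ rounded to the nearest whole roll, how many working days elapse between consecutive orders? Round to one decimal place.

12.0 days

Q* = √(2·D·S / H) = √(2·5,700·185 / 28) = √75,321.4 ≈ 274.45 → Q = 274 rolls
T = Q/D × 250 days = 274/5,700 × 250 = 12.018 days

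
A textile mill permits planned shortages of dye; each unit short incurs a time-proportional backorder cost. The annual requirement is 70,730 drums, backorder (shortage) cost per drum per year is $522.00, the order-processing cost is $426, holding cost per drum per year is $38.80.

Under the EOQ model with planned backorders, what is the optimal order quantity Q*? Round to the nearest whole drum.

1,292 drums

Basic EOQ = √(2·70,730·426/38.8) = 1,246.252
Backorder adjustment √((H+b)/b) = √((38.8+522)/522) = 1.0365
Q* = 1,246.252 × 1.0365 ≈ 1,291.74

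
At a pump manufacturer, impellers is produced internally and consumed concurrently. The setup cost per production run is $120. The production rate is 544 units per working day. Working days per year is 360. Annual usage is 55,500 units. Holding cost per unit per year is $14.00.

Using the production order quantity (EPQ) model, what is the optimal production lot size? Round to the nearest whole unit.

1,152 units

d = 55,500/360 = 154.1667 units/day;  effective holding cost H(1 − d/p) = 14·(1 − 154.1667/544) = 10.03248
Q* = √(2DS / H_eff) = √(2·55,500·120 / 10.03248) ≈ 1,152.25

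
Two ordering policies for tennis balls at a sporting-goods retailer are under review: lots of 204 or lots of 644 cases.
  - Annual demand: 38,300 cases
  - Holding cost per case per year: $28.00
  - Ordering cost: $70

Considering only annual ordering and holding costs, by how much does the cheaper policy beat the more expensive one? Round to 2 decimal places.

$2,819.11

TC(Q) = (D/Q)S + (Q/2)H
TC(204) = (38,300/204)×70 + (204/2)×28 = $15,998.16
TC(644) = (38,300/644)×70 + (644/2)×28 = $13,179.04
Cheaper: Q = 644.  Difference = $2,819.11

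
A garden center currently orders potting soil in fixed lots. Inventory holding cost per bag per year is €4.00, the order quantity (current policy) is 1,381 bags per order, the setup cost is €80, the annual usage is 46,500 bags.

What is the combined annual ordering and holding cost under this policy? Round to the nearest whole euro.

Orders/yr = 46,500/1,381 = 33.671; ordering cost = 33.671 × €80 = €2,693.70
Average inventory = 1,381/2 = 690.5; holding cost = 690.5 × €4 = €2,762.00
Total = €2,693.70 + €2,762.00 = €5,455.70

€5,456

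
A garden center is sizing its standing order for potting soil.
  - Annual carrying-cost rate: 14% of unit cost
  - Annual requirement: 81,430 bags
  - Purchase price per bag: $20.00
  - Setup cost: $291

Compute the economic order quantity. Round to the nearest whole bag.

Holding cost per bag per year: H = 14% × $20 = $2.8000
EOQ = √(2DS/H) = √(2 × 81,430 × 291 / 2.8)
    = √(16,925,807.14) ≈ 4,114.10

4,114 bags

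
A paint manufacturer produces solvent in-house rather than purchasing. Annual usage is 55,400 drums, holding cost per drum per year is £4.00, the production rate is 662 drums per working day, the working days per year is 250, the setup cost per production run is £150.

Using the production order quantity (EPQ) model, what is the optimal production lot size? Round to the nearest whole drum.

2,499 drums

d = 55,400/250 = 221.6000 drums/day;  effective holding cost H(1 − d/p) = 4·(1 − 221.6000/662) = 2.66103
Q* = √(2DS / H_eff) = √(2·55,400·150 / 2.66103) ≈ 2,499.14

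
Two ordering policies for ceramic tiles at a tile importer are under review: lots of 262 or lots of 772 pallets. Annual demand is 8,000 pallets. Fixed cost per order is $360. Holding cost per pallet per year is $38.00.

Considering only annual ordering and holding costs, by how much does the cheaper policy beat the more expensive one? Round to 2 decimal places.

$2,428.20

Annual cost at Q: ordering D·S/Q plus holding Q·H/2.
TC(262) = (8,000/262)×360 + (262/2)×38 = $15,970.37
TC(772) = (8,000/772)×360 + (772/2)×38 = $18,398.57
Cheaper: Q = 262.  Difference = $2,428.20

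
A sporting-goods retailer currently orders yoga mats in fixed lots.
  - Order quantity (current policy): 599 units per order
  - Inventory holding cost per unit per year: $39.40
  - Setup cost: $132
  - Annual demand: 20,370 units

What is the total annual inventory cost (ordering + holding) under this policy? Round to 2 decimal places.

$16,289.18

Ordering: D/Q × S = 20,370/599 × $132 = $4,488.88
Holding:  Q/2 × H = 599/2 × $39.4 = $11,800.30
Total = $4,488.88 + $11,800.30 = $16,289.18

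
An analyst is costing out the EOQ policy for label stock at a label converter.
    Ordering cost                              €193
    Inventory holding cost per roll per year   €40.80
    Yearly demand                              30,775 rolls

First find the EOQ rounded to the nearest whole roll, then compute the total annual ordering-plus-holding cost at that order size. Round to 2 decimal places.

€22,015.21

Q* = √(2·D·S / H) = √(2·30,775·193 / 40.8) = √291,155.6 ≈ 539.59 → Q = 540 rolls
Annual ordering cost = (D/Q)·S = (30,775/540) × 193 = €10,999.21
Annual holding cost  = (Q/2)·H = (540/2) × 40.8 = €11,016.00
Total = €10,999.21 + €11,016.00 = €22,015.21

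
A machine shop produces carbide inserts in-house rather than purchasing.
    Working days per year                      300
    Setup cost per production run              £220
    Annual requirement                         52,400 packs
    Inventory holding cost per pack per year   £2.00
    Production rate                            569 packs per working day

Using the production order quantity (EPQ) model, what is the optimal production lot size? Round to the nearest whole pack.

d = 52,400/300 = 174.6667 packs/day;  effective holding cost H(1 − d/p) = 2·(1 − 174.6667/569) = 1.38606
Q* = √(2DS / H_eff) = √(2·52,400·220 / 1.38606) ≈ 4,078.51

4,079 packs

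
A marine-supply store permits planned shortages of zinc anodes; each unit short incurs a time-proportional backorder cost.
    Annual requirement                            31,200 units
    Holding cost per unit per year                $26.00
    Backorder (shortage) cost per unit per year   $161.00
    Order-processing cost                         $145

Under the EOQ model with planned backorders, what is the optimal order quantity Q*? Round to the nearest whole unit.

636 units

Q* = √(2DS/H) · √((H + b)/b)
   = √(2 × 31,200 × 145 / 26) · √((26 + 161) / 161)
   = 589.915 × 1.0777 ≈ 635.77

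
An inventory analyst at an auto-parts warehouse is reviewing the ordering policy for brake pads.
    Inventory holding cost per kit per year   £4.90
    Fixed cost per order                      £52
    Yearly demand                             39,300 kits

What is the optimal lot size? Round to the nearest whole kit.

913 kits

EOQ = √(2DS/H) = √(2 × 39,300 × 52 / 4.9)
    = √(834,122.45) ≈ 913.30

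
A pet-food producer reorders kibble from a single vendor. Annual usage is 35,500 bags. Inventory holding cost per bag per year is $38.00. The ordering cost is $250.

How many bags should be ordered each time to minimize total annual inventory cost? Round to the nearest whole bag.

683 bags

Q* = √(2·D·S / H) = √(2·35,500·250 / 38) = √467,105.3 ≈ 683.45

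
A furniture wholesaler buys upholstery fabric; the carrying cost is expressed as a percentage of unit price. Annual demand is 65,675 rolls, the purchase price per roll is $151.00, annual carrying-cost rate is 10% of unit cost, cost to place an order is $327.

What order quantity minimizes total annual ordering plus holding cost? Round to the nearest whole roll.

1,687 rolls

H = i·C = 0.1 × $151 = $15.1000 per roll-year
Optimal lot size Q* = (2 × 65,675 × $327 / $15.1)^½ ≈ 1,686.55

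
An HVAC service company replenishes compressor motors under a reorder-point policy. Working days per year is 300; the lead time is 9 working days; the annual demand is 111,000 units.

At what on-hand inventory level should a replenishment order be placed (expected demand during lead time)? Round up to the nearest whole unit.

Daily demand d = 111,000 / 300 = 370.000 units/day
Demand during lead time = 370.000 × 9 = 3,330.00
Reorder point = 3,330.00 → round up

3,330 units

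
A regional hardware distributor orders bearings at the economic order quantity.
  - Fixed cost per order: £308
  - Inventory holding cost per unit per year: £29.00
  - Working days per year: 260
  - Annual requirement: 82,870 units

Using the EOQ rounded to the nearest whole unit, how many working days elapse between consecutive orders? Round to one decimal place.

4.2 days

EOQ = √(2DS/H) = √(2 × 82,870 × 308 / 29)
    = √(1,760,273.10) ≈ 1,326.75 → Q = 1,327 units
Days between orders = 260 / (D/Q) = 260 / 62.449 ≈ 4.163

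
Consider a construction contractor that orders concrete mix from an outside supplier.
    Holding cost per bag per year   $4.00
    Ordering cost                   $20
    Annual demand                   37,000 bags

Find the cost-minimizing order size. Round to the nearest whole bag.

Optimal lot size Q* = (2 × 37,000 × $20 / $4)^½ ≈ 608.28

608 bags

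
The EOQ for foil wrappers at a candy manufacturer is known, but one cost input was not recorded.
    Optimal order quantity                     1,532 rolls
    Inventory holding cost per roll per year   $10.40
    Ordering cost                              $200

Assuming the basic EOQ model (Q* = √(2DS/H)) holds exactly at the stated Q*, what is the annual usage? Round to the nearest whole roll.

61,023 rolls per year

EOQ relation: Q² = 2DS/H, so rearrange for the unknown.
D = Q²H / (2S) = 1,532² × 10.4 / (2 × 200) = 61,022.62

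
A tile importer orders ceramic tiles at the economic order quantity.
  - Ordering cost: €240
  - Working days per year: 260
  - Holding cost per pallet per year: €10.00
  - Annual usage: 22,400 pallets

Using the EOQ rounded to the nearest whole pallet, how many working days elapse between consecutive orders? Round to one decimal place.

Q* = √(2·D·S / H) = √(2·22,400·240 / 10) = √1,075,200.0 ≈ 1,036.92 → Q = 1,037 pallets
Cycle time = (working days × Q)/D = (260 × 1,037) / 22,400 = 12.037 days

12.0 days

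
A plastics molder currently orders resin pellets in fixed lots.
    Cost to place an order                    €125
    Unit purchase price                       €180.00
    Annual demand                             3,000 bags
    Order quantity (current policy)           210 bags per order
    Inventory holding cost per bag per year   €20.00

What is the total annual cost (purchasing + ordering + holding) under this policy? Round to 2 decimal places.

Ordering: D/Q × S = 3,000/210 × €125 = €1,785.71
Holding:  Q/2 × H = 210/2 × €20 = €2,100.00
Purchase cost = D·C = 3,000 × 180 = €540,000.00
Total = €1,785.71 + €2,100.00 + €540,000.00 = €543,885.71

€543,885.71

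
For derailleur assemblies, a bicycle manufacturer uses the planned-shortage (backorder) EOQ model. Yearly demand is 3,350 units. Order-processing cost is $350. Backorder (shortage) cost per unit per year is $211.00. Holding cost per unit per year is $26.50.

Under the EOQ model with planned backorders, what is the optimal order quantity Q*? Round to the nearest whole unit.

Basic EOQ = √(2·3,350·350/26.5) = 297.474
Backorder adjustment √((H+b)/b) = √((26.5+211)/211) = 1.0609
Q* = 297.474 × 1.0609 ≈ 315.60

316 units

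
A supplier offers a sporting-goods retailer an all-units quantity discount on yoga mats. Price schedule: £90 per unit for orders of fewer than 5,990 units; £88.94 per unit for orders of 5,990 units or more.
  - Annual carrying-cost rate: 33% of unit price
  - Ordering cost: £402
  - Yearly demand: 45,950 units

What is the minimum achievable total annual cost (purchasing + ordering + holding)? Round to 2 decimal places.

£4,168,624.48

H₁ = 33%×£90 = £29.7000;  H₂ = 33%×£88.94 = £29.3502
EOQ₁ = √(2×45,950×402/29.7000) = 1,115.30  (< 5,990, feasible at tier 1)
EOQ₂ = √(2×45,950×402/29.3502) = 1,121.93  (< 5,990 → use Q = 5,990 at tier-2 price)
TC(tier 1 (EOQ₁), Q≈1,115.3) = £4,168,624.48
TC(tier 2, Q≈5,990.0) = £4,177,780.64
Minimum at tier 1 (EOQ₁): £4,168,624.48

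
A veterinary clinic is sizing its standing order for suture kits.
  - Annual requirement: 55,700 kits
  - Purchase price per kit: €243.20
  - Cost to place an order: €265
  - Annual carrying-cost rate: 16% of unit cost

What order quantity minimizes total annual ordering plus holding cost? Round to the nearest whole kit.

H = i·C = 0.16 × €243.2 = €38.9120 per kit-year
Optimal lot size Q* = (2 × 55,700 × €265 / €38.912)^½ ≈ 871.01

871 kits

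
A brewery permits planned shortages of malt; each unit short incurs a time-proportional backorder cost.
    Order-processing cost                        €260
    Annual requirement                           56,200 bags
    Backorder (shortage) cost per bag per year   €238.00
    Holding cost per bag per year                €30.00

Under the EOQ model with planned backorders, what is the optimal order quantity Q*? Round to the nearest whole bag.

Basic EOQ = √(2·56,200·260/30) = 986.982
Backorder adjustment √((H+b)/b) = √((30+238)/238) = 1.0612
Q* = 986.982 × 1.0612 ≈ 1,047.34

1,047 bags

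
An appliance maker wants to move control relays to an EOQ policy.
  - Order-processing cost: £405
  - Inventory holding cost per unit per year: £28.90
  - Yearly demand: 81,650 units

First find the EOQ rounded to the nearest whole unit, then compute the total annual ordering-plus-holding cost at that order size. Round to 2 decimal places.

£43,718.93

EOQ = √(2DS/H) = √(2 × 81,650 × 405 / 28.9)
    = √(2,288,460.21) ≈ 1,512.77 → Q = 1,513 units
Ordering: D/Q × S = 81,650/1,513 × £405 = £21,856.08
Holding:  Q/2 × H = 1,513/2 × £28.9 = £21,862.85
Total = £21,856.08 + £21,862.85 = £43,718.93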